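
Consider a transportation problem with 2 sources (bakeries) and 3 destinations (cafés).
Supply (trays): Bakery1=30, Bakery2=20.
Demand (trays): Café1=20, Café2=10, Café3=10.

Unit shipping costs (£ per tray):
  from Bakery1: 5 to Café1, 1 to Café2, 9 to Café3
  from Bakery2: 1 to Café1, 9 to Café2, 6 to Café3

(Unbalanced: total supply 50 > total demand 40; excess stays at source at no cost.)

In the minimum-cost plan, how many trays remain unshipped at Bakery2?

0

Minimum-cost shipments:
  Bakery1–Café2: 10 × £1 = £10
  Bakery1–Café3: 10 × £9 = £90
  Bakery2–Café1: 20 × £1 = £20
Total cost = £120.
Bakery2 ships 20 of its 20, leaving 0.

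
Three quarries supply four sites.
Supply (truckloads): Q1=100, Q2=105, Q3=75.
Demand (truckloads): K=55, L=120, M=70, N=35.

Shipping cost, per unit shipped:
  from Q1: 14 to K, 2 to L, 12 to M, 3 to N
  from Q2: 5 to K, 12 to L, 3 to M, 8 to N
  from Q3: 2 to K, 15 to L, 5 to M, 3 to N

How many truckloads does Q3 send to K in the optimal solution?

Optimal shipments:
  Q1->L: 100 × 2 = 200
  Q2->K: 15 × 5 = 75
  Q2->L: 20 × 12 = 240
  Q2->M: 70 × 3 = 210
  Q3->K: 40 × 2 = 80
  Q3->N: 35 × 3 = 105
Total cost = 910.
So Q3→K carries 40 truckloads.

40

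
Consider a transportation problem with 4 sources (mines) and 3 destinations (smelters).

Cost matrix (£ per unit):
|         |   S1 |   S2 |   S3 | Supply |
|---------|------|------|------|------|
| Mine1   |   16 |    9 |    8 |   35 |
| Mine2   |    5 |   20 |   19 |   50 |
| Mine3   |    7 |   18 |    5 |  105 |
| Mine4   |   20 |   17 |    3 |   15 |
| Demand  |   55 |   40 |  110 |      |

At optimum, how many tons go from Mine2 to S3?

0

The minimum-cost plan:
  Mine1–S2: 35 tons
  Mine2–S1: 50 tons
  Mine3–S1: 5 tons
  Mine3–S2: 5 tons
  Mine3–S3: 95 tons
  Mine4–S3: 15 tons
Total cost = £1210.
The route Mine2→S3 is not used.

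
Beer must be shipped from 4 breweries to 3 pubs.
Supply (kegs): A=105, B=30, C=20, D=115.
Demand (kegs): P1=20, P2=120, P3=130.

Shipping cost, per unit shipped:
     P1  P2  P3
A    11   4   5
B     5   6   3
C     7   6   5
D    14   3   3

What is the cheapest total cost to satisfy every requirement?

995

A cheapest plan:
  A–P2: 105 × 4 = 420
  B–P3: 30 × 3 = 90
  C–P1: 20 × 7 = 140
  D–P2: 15 × 3 = 45
  D–P3: 100 × 3 = 300
Total = 420 + 90 + 140 + 45 + 300 = 995.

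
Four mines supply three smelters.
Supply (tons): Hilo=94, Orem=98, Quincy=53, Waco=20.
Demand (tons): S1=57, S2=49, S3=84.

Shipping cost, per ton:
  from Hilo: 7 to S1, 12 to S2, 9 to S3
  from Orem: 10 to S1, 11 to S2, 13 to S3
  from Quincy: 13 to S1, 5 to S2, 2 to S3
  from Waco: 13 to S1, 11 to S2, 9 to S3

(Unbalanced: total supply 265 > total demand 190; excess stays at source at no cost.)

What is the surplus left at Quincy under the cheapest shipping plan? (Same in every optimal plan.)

0

An optimal plan:
  Hilo to S1: 57 tons
  Hilo to S3: 31 tons
  Orem to S2: 29 tons
  Quincy to S3: 53 tons
  Waco to S2: 20 tons
Total cost = 1323.
Quincy ships 53 of its 53, leaving 0.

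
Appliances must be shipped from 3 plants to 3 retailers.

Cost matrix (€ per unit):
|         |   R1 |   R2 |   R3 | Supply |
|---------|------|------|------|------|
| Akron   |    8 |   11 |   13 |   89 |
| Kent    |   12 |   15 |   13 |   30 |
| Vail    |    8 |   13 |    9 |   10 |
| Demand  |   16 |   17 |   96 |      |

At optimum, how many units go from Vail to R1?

0

The minimum-cost plan:
  Akron->R1: 16 × €8 = €128
  Akron->R2: 17 × €11 = €187
  Akron->R3: 56 × €13 = €728
  Kent->R3: 30 × €13 = €390
  Vail->R3: 10 × €9 = €90
Total cost = €1523.
The route Vail→R1 is not used.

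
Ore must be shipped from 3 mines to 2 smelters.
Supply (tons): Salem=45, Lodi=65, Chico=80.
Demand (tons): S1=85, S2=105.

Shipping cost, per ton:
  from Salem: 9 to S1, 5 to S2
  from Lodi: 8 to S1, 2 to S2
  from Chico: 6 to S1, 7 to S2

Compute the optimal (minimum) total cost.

855

A cheapest plan:
  Salem–S1: 5 × 9 = 45
  Salem–S2: 40 × 5 = 200
  Lodi–S2: 65 × 2 = 130
  Chico–S1: 80 × 6 = 480
Total = 45 + 200 + 130 + 480 = 855.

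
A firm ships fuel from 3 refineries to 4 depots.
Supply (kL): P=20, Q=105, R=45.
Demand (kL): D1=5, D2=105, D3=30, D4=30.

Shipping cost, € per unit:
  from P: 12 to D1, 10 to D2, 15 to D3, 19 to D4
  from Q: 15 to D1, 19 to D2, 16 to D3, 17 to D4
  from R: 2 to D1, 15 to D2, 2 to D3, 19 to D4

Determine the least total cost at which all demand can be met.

Optimal allocation:
  P->D2: 20 × €10 = €200
  Q->D2: 75 × €19 = €1425
  Q->D4: 30 × €17 = €510
  R->D1: 5 × €2 = €10
  R->D2: 10 × €15 = €150
  R->D3: 30 × €2 = €60
Total = 200 + 1425 + 510 + 10 + 150 + 60 = €2355.

2355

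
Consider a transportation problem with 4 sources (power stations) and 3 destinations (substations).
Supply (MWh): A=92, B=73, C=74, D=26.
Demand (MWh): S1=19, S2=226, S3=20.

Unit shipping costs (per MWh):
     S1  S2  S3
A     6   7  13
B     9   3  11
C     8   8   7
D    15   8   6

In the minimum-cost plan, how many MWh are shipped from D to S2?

6

The minimum-cost plan:
  A–S1: 19 × 6 = 114
  A–S2: 73 × 7 = 511
  B–S2: 73 × 3 = 219
  C–S2: 74 × 8 = 592
  D–S2: 6 × 8 = 48
  D–S3: 20 × 6 = 120
Total cost = 1604.
So D→S2 carries 6 MWh.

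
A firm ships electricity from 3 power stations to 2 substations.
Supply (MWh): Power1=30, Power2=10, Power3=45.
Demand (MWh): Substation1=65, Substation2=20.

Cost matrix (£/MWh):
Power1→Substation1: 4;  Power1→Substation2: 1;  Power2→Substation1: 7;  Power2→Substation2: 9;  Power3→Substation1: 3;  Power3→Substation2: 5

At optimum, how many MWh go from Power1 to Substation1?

Solving gives:
  Power1 to Substation1: 10 MWh
  Power1 to Substation2: 20 MWh
  Power2 to Substation1: 10 MWh
  Power3 to Substation1: 45 MWh
Total cost = £265.
So Power1→Substation1 carries 10 MWh.

10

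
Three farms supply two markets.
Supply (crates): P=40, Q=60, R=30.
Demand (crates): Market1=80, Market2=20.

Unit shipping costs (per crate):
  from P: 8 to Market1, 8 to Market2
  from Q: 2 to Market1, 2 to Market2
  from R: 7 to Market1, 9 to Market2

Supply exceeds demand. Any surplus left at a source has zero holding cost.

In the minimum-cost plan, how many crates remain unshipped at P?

30

An optimal plan:
  P–Market2: 10 crates
  Q–Market1: 50 crates
  Q–Market2: 10 crates
  R–Market1: 30 crates
Total cost = 410.
P ships 10 of its 40, leaving 30.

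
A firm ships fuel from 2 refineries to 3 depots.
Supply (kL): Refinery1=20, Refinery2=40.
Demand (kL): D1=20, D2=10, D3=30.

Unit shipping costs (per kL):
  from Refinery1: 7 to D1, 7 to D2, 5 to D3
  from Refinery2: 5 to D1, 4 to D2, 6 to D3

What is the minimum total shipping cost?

300

Optimal allocation:
  Refinery1 to D3: 20 kL
  Refinery2 to D1: 20 kL
  Refinery2 to D2: 10 kL
  Refinery2 to D3: 10 kL
Total cost = 300.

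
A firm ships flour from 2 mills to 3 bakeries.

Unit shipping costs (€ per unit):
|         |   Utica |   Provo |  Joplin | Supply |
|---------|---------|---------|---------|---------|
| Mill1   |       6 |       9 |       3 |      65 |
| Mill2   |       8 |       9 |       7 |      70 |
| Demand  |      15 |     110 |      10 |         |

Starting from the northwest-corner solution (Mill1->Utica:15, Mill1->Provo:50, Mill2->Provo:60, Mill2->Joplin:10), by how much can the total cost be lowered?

40

Current plan cost = 15·6 + 50·9 + 60·9 + 10·7 = €1150.
Optimal plan:
  Mill1 to Utica: 15 × €6 = €90
  Mill1 to Provo: 40 × €9 = €360
  Mill1 to Joplin: 10 × €3 = €30
  Mill2 to Provo: 70 × €9 = €630
Optimal cost = €1110.
Saving = 1150 − 1110 = €40.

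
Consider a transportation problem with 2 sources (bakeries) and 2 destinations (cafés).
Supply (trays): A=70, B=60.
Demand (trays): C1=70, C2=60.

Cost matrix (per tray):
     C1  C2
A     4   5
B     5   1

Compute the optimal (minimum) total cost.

340

One minimum-cost allocation:
  A to C1: 70 × 4 = 280
  B to C2: 60 × 1 = 60
Total = 280 + 60 = 340.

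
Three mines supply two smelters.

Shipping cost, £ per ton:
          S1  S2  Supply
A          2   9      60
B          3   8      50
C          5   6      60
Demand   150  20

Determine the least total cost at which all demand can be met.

A cheapest plan:
  A→S1: 60 tons
  B→S1: 50 tons
  C→S1: 40 tons
  C→S2: 20 tons
Total cost = £590.

590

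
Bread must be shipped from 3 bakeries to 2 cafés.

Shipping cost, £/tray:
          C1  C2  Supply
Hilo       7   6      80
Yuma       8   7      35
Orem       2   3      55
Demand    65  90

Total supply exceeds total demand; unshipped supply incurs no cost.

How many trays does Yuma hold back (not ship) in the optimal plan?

Minimum-cost shipments:
  Hilo->C2: 80 × £6 = £480
  Yuma->C1: 10 × £8 = £80
  Yuma->C2: 10 × £7 = £70
  Orem->C1: 55 × £2 = £110
Total cost = £740.
Yuma ships 20 of its 35, leaving 15.

15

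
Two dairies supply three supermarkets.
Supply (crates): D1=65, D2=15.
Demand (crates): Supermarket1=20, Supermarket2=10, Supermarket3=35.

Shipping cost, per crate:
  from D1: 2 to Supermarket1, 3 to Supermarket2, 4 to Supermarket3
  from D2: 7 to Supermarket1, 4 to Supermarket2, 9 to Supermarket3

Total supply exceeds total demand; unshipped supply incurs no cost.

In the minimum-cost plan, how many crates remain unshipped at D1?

Minimum-cost shipments:
  D1→Supermarket1: 20 × 2 = 40
  D1→Supermarket2: 10 × 3 = 30
  D1→Supermarket3: 35 × 4 = 140
Total cost = 210.
D1 ships 65 of its 65, leaving 0.

0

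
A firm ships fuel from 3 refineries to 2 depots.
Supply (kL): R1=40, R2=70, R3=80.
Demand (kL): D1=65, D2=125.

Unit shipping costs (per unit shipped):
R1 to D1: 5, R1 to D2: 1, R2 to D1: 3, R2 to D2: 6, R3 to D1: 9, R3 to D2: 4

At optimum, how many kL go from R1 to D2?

40

The minimum-cost plan:
  R1→D2: 40 kL
  R2→D1: 65 kL
  R2→D2: 5 kL
  R3→D2: 80 kL
Total cost = 585.
So R1→D2 carries 40 kL.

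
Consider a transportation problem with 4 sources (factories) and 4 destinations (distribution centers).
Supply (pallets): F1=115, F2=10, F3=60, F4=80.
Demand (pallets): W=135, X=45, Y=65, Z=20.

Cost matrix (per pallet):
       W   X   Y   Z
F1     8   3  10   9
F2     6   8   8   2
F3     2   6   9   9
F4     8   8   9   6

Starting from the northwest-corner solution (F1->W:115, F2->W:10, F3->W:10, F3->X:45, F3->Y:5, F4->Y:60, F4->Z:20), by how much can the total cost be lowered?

455

Current plan cost = 115·8 + 10·6 + 10·2 + 45·6 + 5·9 + 60·9 + 20·6 = 1975.
Optimal plan:
  F1->W: 70 × 8 = 560
  F1->X: 45 × 3 = 135
  F2->Z: 10 × 2 = 20
  F3->W: 60 × 2 = 120
  F4->W: 5 × 8 = 40
  F4->Y: 65 × 9 = 585
  F4->Z: 10 × 6 = 60
Optimal cost = 1520.
Saving = 1975 − 1520 = 455.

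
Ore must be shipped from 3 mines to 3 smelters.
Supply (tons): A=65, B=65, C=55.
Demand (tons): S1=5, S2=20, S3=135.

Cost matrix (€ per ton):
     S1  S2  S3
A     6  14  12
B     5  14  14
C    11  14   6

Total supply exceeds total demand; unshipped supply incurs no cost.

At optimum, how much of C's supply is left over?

Minimum-cost shipments:
  A to S3: 65 × €12 = €780
  B to S1: 5 × €5 = €25
  B to S2: 20 × €14 = €280
  B to S3: 15 × €14 = €210
  C to S3: 55 × €6 = €330
Total cost = €1625.
C ships 55 of its 55, leaving 0.

0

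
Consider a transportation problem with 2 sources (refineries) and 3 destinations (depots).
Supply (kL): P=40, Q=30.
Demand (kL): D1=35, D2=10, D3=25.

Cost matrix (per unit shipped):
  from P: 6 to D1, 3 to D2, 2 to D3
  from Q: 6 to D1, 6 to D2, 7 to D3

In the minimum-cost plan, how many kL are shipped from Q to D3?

0

Optimal shipments:
  P→D1: 5 × 6 = 30
  P→D2: 10 × 3 = 30
  P→D3: 25 × 2 = 50
  Q→D1: 30 × 6 = 180
Total cost = 290.
The route Q→D3 is not used.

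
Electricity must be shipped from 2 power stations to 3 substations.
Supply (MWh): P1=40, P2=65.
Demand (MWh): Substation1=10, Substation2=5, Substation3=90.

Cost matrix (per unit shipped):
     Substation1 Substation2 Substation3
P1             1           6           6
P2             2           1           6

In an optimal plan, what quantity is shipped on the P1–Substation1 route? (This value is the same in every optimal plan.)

10

The minimum-cost plan:
  P1–Substation1: 10 × 1 = 10
  P1–Substation3: 30 × 6 = 180
  P2–Substation2: 5 × 1 = 5
  P2–Substation3: 60 × 6 = 360
Total cost = 555.
So P1→Substation1 carries 10 MWh.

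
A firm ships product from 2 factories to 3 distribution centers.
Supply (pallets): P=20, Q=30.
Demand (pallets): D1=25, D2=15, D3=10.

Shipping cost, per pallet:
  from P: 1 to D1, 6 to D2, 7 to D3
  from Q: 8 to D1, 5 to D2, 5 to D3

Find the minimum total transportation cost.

Optimal allocation:
  P–D1: 20 × 1 = 20
  Q–D1: 5 × 8 = 40
  Q–D2: 15 × 5 = 75
  Q–D3: 10 × 5 = 50
Total = 20 + 40 + 75 + 50 = 185.
(Supply check: P ships 20; Q ships 30.)

185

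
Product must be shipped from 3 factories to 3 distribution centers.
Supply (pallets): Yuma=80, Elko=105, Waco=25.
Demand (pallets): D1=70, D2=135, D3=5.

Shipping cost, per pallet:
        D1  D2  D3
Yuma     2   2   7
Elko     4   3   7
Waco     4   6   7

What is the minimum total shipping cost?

590

Optimal allocation:
  Yuma to D1: 50 pallets
  Yuma to D2: 30 pallets
  Elko to D2: 105 pallets
  Waco to D1: 20 pallets
  Waco to D3: 5 pallets
Total cost = 590.
(Supply check: Yuma ships 80; Elko ships 105; Waco ships 25.)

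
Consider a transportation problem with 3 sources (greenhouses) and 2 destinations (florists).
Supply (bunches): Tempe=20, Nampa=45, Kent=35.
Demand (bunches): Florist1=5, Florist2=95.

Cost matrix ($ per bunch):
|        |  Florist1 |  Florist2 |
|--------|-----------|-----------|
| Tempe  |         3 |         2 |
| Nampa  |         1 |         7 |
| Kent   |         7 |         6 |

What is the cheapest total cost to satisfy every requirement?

535

Optimal allocation:
  Tempe→Florist2: 20 × $2 = $40
  Nampa→Florist1: 5 × $1 = $5
  Nampa→Florist2: 40 × $7 = $280
  Kent→Florist2: 35 × $6 = $210
Total = 40 + 5 + 280 + 210 = $535.
(Supply check: Tempe ships 20; Nampa ships 45; Kent ships 35.)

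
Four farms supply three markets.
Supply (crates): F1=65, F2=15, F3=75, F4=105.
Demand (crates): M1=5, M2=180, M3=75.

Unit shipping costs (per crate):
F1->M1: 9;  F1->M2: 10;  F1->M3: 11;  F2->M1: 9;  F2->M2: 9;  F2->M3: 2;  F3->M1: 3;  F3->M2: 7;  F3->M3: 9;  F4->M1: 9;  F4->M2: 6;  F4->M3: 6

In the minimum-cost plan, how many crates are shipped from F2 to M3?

The minimum-cost plan:
  F1->M2: 65 × 10 = 650
  F2->M3: 15 × 2 = 30
  F3->M1: 5 × 3 = 15
  F3->M2: 70 × 7 = 490
  F4->M2: 45 × 6 = 270
  F4->M3: 60 × 6 = 360
Total cost = 1815.
So F2→M3 carries 15 crates.

15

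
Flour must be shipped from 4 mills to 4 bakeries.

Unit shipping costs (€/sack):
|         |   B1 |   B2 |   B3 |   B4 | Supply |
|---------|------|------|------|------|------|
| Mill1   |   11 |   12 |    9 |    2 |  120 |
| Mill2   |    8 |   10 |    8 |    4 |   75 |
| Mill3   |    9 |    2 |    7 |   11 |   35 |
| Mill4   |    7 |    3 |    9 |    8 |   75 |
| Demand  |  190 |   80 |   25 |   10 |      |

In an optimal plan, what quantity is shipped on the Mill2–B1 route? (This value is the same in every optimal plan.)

Solving gives:
  Mill1->B1: 85 × €11 = €935
  Mill1->B3: 25 × €9 = €225
  Mill1->B4: 10 × €2 = €20
  Mill2->B1: 75 × €8 = €600
  Mill3->B2: 35 × €2 = €70
  Mill4->B1: 30 × €7 = €210
  Mill4->B2: 45 × €3 = €135
Total cost = €2195.
So Mill2→B1 carries 75 sacks.

75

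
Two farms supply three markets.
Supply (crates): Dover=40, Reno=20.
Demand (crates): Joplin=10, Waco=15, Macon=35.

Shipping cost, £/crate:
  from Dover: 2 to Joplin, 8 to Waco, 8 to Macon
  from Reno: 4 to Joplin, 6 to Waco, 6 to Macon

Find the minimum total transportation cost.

A cheapest plan:
  Dover→Joplin: 10 crates
  Dover→Waco: 15 crates
  Dover→Macon: 15 crates
  Reno→Macon: 20 crates
Total cost = £380.

380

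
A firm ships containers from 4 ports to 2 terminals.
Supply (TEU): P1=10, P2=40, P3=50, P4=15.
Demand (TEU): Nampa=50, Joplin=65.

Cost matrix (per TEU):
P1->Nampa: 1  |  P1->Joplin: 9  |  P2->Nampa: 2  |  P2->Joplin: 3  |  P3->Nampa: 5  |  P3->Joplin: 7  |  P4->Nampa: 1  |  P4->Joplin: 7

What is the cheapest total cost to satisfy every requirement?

445

An optimal shipping plan:
  P1->Nampa: 10 TEU
  P2->Joplin: 40 TEU
  P3->Nampa: 25 TEU
  P3->Joplin: 25 TEU
  P4->Nampa: 15 TEU
Total cost = 445.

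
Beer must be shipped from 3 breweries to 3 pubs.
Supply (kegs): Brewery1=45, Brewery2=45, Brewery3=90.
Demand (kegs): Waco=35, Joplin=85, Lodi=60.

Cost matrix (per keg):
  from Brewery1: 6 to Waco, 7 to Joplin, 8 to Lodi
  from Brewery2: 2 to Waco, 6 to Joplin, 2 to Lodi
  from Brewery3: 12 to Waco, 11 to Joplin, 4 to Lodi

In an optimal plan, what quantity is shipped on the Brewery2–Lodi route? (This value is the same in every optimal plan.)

0

The minimum-cost plan:
  Brewery1–Joplin: 45 × 7 = 315
  Brewery2–Waco: 35 × 2 = 70
  Brewery2–Joplin: 10 × 6 = 60
  Brewery3–Joplin: 30 × 11 = 330
  Brewery3–Lodi: 60 × 4 = 240
Total cost = 1015.
The route Brewery2→Lodi is not used.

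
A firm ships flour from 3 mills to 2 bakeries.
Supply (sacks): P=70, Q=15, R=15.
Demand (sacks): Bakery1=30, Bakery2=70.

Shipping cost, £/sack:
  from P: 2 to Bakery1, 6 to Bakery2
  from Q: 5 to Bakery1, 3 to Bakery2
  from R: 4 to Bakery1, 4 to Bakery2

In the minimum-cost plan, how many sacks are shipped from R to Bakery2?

15

Solving gives:
  P to Bakery1: 30 × £2 = £60
  P to Bakery2: 40 × £6 = £240
  Q to Bakery2: 15 × £3 = £45
  R to Bakery2: 15 × £4 = £60
Total cost = £405.
So R→Bakery2 carries 15 sacks.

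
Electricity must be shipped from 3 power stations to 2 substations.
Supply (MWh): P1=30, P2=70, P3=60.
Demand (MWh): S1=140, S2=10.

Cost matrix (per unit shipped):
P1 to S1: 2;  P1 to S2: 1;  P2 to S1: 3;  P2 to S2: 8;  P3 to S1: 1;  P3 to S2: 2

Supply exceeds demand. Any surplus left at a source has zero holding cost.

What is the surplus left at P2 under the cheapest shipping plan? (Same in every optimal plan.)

10

Minimum-cost shipments:
  P1–S1: 20 × 2 = 40
  P1–S2: 10 × 1 = 10
  P2–S1: 60 × 3 = 180
  P3–S1: 60 × 1 = 60
Total cost = 290.
P2 ships 60 of its 70, leaving 10.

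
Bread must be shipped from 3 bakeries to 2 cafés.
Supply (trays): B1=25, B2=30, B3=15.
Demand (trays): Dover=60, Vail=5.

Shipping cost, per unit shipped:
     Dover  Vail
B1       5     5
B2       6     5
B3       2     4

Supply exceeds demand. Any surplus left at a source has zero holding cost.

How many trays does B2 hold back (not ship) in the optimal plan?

Minimum-cost shipments:
  B1→Dover: 25 trays
  B2→Dover: 20 trays
  B2→Vail: 5 trays
  B3→Dover: 15 trays
Total cost = 300.
B2 ships 25 of its 30, leaving 5.

5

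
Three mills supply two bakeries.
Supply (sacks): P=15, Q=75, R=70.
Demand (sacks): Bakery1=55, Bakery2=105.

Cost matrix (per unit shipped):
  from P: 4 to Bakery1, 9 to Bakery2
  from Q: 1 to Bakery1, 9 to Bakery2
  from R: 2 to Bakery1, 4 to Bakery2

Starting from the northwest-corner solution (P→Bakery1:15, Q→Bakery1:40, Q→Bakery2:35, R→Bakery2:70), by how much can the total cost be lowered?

Current plan cost = 15·4 + 40·1 + 35·9 + 70·4 = 695.
Optimal plan:
  P->Bakery2: 15 × 9 = 135
  Q->Bakery1: 55 × 1 = 55
  Q->Bakery2: 20 × 9 = 180
  R->Bakery2: 70 × 4 = 280
Optimal cost = 650.
Saving = 695 − 650 = 45.

45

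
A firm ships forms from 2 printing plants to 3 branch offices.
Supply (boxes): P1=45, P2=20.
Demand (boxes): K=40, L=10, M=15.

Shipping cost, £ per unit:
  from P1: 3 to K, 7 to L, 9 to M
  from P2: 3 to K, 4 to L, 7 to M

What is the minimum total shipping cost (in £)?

A cheapest plan:
  P1 to K: 40 × £3 = £120
  P1 to M: 5 × £9 = £45
  P2 to L: 10 × £4 = £40
  P2 to M: 10 × £7 = £70
Total = 120 + 45 + 40 + 70 = £275.
(Supply check: P1 ships 45; P2 ships 20.)

275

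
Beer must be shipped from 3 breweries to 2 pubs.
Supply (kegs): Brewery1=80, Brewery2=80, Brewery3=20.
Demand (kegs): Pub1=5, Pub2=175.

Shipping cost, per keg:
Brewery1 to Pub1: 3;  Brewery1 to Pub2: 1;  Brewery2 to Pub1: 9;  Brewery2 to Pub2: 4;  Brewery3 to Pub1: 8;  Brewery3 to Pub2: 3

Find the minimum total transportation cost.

470

One minimum-cost allocation:
  Brewery1->Pub1: 5 × 3 = 15
  Brewery1->Pub2: 75 × 1 = 75
  Brewery2->Pub2: 80 × 4 = 320
  Brewery3->Pub2: 20 × 3 = 60
Total = 15 + 75 + 320 + 60 = 470.
(Supply check: Brewery1 ships 80; Brewery2 ships 80; Brewery3 ships 20.)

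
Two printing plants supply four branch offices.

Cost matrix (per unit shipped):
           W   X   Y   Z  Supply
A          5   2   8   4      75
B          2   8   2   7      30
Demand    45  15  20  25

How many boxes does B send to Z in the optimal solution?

Optimal shipments:
  A→W: 35 × 5 = 175
  A→X: 15 × 2 = 30
  A→Z: 25 × 4 = 100
  B→W: 10 × 2 = 20
  B→Y: 20 × 2 = 40
Total cost = 365.
The route B→Z is not used.

0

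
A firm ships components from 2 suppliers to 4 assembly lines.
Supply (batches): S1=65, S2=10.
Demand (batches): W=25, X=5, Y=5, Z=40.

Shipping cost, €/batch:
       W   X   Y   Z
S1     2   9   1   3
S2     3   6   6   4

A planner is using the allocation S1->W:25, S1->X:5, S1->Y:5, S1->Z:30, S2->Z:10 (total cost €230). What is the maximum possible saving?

Current plan cost = 25·2 + 5·9 + 5·1 + 30·3 + 10·4 = €230.
Optimal plan:
  S1–W: 20 × €2 = €40
  S1–Y: 5 × €1 = €5
  S1–Z: 40 × €3 = €120
  S2–W: 5 × €3 = €15
  S2–X: 5 × €6 = €30
Optimal cost = €210.
Saving = 230 − 210 = €20.

20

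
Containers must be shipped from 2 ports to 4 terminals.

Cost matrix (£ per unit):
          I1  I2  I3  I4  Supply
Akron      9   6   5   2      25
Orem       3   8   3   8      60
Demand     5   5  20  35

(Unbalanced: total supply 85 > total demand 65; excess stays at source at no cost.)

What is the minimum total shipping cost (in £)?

An optimal shipping plan:
  Akron->I4: 25 × £2 = £50
  Orem->I1: 5 × £3 = £15
  Orem->I2: 5 × £8 = £40
  Orem->I3: 20 × £3 = £60
  Orem->I4: 10 × £8 = £80
Total = 50 + 15 + 40 + 60 + 80 = £245.
(Supply check: Akron ships 25; Orem ships 40.)

245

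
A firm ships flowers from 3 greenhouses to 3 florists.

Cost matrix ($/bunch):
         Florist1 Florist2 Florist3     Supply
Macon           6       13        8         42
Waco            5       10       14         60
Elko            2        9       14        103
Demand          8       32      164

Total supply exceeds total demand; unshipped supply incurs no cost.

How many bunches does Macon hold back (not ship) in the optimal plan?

Minimum-cost shipments:
  Macon->Florist3: 42 × $8 = $336
  Waco->Florist3: 60 × $14 = $840
  Elko->Florist1: 8 × $2 = $16
  Elko->Florist2: 32 × $9 = $288
  Elko->Florist3: 62 × $14 = $868
Total cost = $2348.
Macon ships 42 of its 42, leaving 0.

0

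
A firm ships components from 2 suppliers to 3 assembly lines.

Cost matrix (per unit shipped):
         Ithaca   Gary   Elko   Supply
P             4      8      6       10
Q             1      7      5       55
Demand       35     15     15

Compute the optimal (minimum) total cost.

One minimum-cost allocation:
  P->Gary: 10 × 8 = 80
  Q->Ithaca: 35 × 1 = 35
  Q->Gary: 5 × 7 = 35
  Q->Elko: 15 × 5 = 75
Total = 80 + 35 + 35 + 75 = 225.

225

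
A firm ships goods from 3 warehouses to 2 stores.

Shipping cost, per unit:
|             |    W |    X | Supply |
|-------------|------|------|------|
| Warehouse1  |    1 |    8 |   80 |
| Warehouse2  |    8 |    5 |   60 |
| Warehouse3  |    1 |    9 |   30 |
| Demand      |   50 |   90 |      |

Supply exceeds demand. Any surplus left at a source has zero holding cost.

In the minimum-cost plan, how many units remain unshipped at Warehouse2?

Minimum-cost shipments:
  Warehouse1 to W: 20 × 1 = 20
  Warehouse1 to X: 30 × 8 = 240
  Warehouse2 to X: 60 × 5 = 300
  Warehouse3 to W: 30 × 1 = 30
Total cost = 590.
Warehouse2 ships 60 of its 60, leaving 0.

0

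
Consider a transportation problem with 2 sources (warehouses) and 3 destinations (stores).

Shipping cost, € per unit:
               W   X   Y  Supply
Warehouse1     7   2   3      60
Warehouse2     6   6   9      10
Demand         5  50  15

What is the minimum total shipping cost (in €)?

195

An optimal shipping plan:
  Warehouse1→X: 45 × €2 = €90
  Warehouse1→Y: 15 × €3 = €45
  Warehouse2→W: 5 × €6 = €30
  Warehouse2→X: 5 × €6 = €30
Total = 90 + 45 + 30 + 30 = €195.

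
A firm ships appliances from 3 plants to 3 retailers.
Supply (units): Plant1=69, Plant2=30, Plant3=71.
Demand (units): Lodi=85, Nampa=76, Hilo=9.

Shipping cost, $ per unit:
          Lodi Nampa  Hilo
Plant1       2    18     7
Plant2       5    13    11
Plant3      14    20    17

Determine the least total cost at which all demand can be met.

1793

One minimum-cost allocation:
  Plant1->Lodi: 60 × $2 = $120
  Plant1->Hilo: 9 × $7 = $63
  Plant2->Lodi: 25 × $5 = $125
  Plant2->Nampa: 5 × $13 = $65
  Plant3->Nampa: 71 × $20 = $1420
Total = 120 + 63 + 125 + 65 + 1420 = $1793.
(Supply check: Plant1 ships 69; Plant2 ships 30; Plant3 ships 71.)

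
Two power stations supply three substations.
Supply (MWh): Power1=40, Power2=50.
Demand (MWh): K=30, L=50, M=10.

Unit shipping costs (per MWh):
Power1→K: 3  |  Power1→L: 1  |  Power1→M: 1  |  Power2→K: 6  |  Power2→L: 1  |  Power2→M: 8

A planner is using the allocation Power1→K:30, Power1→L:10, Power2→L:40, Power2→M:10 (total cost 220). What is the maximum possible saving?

Current plan cost = 30·3 + 10·1 + 40·1 + 10·8 = 220.
Optimal plan:
  Power1->K: 30 × 3 = 90
  Power1->M: 10 × 1 = 10
  Power2->L: 50 × 1 = 50
Optimal cost = 150.
Saving = 220 − 150 = 70.

70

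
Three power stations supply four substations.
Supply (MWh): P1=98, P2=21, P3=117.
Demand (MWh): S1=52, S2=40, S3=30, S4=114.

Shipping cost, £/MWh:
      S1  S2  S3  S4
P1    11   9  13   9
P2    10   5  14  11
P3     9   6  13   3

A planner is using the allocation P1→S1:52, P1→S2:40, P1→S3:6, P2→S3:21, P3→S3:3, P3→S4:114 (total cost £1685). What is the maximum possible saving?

Current plan cost = 52·11 + 40·9 + 6·13 + 21·14 + 3·13 + 114·3 = £1685.
Optimal plan:
  P1->S1: 52 × £11 = £572
  P1->S2: 16 × £9 = £144
  P1->S3: 30 × £13 = £390
  P2->S2: 21 × £5 = £105
  P3->S2: 3 × £6 = £18
  P3->S4: 114 × £3 = £342
Optimal cost = £1571.
Saving = 1685 − 1571 = £114.

114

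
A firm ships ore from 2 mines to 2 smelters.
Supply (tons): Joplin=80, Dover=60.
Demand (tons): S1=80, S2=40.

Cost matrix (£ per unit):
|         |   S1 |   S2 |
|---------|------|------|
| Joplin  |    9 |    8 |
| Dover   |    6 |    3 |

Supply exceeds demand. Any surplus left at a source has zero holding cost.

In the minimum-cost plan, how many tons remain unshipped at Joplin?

Minimum-cost shipments:
  Joplin→S1: 60 × £9 = £540
  Dover→S1: 20 × £6 = £120
  Dover→S2: 40 × £3 = £120
Total cost = £780.
Joplin ships 60 of its 80, leaving 20.

20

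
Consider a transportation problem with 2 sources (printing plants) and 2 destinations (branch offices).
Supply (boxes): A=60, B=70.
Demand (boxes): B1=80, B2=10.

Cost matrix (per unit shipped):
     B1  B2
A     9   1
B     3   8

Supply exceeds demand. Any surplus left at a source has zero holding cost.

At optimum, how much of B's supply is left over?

0

An optimal plan:
  A→B1: 10 × 9 = 90
  A→B2: 10 × 1 = 10
  B→B1: 70 × 3 = 210
Total cost = 310.
B ships 70 of its 70, leaving 0.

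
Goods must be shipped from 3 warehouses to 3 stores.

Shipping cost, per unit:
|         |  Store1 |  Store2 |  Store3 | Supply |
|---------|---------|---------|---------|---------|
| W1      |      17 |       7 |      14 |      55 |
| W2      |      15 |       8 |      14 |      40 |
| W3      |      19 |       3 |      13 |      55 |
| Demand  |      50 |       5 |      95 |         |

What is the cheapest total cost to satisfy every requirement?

2065

An optimal shipping plan:
  W1→Store1: 10 × 17 = 170
  W1→Store3: 45 × 14 = 630
  W2→Store1: 40 × 15 = 600
  W3→Store2: 5 × 3 = 15
  W3→Store3: 50 × 13 = 650
Total = 170 + 630 + 600 + 15 + 650 = 2065.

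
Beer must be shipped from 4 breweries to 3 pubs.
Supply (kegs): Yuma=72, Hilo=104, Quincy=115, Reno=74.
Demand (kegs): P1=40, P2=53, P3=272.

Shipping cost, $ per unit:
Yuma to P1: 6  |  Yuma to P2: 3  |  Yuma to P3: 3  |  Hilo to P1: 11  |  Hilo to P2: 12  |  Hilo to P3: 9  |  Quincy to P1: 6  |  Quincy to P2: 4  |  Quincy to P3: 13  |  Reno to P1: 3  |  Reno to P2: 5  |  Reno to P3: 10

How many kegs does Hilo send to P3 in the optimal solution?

Optimal shipments:
  Yuma→P3: 72 kegs
  Hilo→P3: 104 kegs
  Quincy→P1: 40 kegs
  Quincy→P2: 53 kegs
  Quincy→P3: 22 kegs
  Reno→P3: 74 kegs
Total cost = $2630.
So Hilo→P3 carries 104 kegs.

104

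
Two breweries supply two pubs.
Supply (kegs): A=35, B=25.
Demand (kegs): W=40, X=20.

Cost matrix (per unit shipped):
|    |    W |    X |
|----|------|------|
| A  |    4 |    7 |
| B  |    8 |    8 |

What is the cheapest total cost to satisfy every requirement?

One minimum-cost allocation:
  A–W: 35 × 4 = 140
  B–W: 5 × 8 = 40
  B–X: 20 × 8 = 160
Total = 140 + 40 + 160 = 340.
(Supply check: A ships 35; B ships 25.)

340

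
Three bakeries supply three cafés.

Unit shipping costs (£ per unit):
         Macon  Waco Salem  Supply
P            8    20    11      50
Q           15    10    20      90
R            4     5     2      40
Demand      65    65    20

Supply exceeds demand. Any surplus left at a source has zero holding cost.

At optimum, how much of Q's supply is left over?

An optimal plan:
  P→Macon: 50 × £8 = £400
  Q→Waco: 60 × £10 = £600
  R→Macon: 15 × £4 = £60
  R→Waco: 5 × £5 = £25
  R→Salem: 20 × £2 = £40
Total cost = £1125.
Q ships 60 of its 90, leaving 30.

30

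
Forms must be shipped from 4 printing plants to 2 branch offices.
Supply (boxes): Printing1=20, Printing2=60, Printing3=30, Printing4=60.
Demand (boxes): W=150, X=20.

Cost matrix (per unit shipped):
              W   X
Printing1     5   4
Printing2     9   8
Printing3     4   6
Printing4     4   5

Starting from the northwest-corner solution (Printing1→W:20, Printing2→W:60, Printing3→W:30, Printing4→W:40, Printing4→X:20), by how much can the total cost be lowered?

40

Current plan cost = 20·5 + 60·9 + 30·4 + 40·4 + 20·5 = 1020.
Optimal plan:
  Printing1 to W: 20 × 5 = 100
  Printing2 to W: 40 × 9 = 360
  Printing2 to X: 20 × 8 = 160
  Printing3 to W: 30 × 4 = 120
  Printing4 to W: 60 × 4 = 240
Optimal cost = 980.
Saving = 1020 − 980 = 40.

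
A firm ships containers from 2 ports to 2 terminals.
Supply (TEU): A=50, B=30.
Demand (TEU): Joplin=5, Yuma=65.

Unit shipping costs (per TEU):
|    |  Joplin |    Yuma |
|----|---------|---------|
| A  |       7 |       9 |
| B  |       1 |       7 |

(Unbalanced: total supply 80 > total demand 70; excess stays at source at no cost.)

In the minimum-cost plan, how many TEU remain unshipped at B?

Minimum-cost shipments:
  A→Yuma: 40 × 9 = 360
  B→Joplin: 5 × 1 = 5
  B→Yuma: 25 × 7 = 175
Total cost = 540.
B ships 30 of its 30, leaving 0.

0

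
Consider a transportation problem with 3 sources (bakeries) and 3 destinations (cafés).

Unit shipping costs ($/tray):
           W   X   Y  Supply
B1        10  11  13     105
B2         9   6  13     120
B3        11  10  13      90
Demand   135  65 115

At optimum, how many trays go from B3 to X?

The minimum-cost plan:
  B1→W: 80 × $10 = $800
  B1→Y: 25 × $13 = $325
  B2→W: 55 × $9 = $495
  B2→X: 65 × $6 = $390
  B3→Y: 90 × $13 = $1170
Total cost = $3180.
The route B3→X is not used.

0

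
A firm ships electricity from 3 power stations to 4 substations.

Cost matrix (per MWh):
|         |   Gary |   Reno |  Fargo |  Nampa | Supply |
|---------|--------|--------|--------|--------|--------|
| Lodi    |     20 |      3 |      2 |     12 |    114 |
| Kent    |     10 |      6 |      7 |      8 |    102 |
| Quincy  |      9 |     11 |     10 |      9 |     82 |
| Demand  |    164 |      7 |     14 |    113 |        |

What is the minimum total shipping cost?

One minimum-cost allocation:
  Lodi to Reno: 7 MWh
  Lodi to Fargo: 14 MWh
  Lodi to Nampa: 93 MWh
  Kent to Gary: 82 MWh
  Kent to Nampa: 20 MWh
  Quincy to Gary: 82 MWh
Total cost = 2883.

2883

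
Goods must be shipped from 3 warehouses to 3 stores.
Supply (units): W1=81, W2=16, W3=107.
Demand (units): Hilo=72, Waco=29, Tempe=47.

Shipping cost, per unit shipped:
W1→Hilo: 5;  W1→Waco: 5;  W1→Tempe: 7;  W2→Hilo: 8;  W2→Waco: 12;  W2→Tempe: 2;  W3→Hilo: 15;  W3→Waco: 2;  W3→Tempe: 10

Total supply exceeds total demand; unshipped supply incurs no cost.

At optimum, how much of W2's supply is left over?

Minimum-cost shipments:
  W1->Hilo: 72 × 5 = 360
  W1->Tempe: 9 × 7 = 63
  W2->Tempe: 16 × 2 = 32
  W3->Waco: 29 × 2 = 58
  W3->Tempe: 22 × 10 = 220
Total cost = 733.
W2 ships 16 of its 16, leaving 0.

0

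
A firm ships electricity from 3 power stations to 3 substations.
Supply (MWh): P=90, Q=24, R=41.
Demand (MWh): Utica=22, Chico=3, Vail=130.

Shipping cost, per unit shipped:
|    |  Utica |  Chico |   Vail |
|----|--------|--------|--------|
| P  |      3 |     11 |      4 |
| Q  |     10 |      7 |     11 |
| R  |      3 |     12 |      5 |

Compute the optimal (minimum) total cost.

773

An optimal shipping plan:
  P–Vail: 90 × 4 = 360
  Q–Chico: 3 × 7 = 21
  Q–Vail: 21 × 11 = 231
  R–Utica: 22 × 3 = 66
  R–Vail: 19 × 5 = 95
Total = 360 + 21 + 231 + 66 + 95 = 773.
(Supply check: P ships 90; Q ships 24; R ships 41.)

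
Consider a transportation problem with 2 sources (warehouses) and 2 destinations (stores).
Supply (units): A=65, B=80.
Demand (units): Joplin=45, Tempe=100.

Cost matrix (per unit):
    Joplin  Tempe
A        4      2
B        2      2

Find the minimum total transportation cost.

290

An optimal shipping plan:
  A->Tempe: 65 × 2 = 130
  B->Joplin: 45 × 2 = 90
  B->Tempe: 35 × 2 = 70
Total = 130 + 90 + 70 = 290.
(Supply check: A ships 65; B ships 80.)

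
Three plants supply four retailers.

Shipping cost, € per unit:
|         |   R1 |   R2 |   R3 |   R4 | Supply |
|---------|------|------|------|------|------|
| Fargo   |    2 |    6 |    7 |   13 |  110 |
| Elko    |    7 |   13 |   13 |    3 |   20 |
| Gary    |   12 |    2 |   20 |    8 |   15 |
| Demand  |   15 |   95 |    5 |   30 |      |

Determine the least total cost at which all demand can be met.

755

A cheapest plan:
  Fargo to R1: 15 × €2 = €30
  Fargo to R2: 90 × €6 = €540
  Fargo to R3: 5 × €7 = €35
  Elko to R4: 20 × €3 = €60
  Gary to R2: 5 × €2 = €10
  Gary to R4: 10 × €8 = €80
Total = 30 + 540 + 35 + 60 + 10 + 80 = €755.
(Supply check: Fargo ships 110; Elko ships 20; Gary ships 15.)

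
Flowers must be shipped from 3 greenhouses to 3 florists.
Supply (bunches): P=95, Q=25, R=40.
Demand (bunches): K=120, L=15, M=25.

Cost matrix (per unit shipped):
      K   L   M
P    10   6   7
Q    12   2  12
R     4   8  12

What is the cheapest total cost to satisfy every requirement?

Optimal allocation:
  P->K: 70 × 10 = 700
  P->M: 25 × 7 = 175
  Q->K: 10 × 12 = 120
  Q->L: 15 × 2 = 30
  R->K: 40 × 4 = 160
Total = 700 + 175 + 120 + 30 + 160 = 1185.

1185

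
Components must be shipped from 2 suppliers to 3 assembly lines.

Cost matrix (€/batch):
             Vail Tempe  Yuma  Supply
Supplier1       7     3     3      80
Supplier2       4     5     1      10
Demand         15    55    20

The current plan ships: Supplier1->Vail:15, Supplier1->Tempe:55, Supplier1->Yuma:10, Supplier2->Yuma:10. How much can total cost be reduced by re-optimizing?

10

Current plan cost = 15·7 + 55·3 + 10·3 + 10·1 = €310.
Optimal plan:
  Supplier1→Vail: 5 × €7 = €35
  Supplier1→Tempe: 55 × €3 = €165
  Supplier1→Yuma: 20 × €3 = €60
  Supplier2→Vail: 10 × €4 = €40
Optimal cost = €300.
Saving = 310 − 300 = €10.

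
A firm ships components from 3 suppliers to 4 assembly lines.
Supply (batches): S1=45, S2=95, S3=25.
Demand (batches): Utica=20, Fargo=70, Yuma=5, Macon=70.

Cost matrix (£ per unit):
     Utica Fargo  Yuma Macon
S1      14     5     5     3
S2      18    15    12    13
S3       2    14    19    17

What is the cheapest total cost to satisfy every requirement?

A cheapest plan:
  S1–Macon: 45 × £3 = £135
  S2–Fargo: 65 × £15 = £975
  S2–Yuma: 5 × £12 = £60
  S2–Macon: 25 × £13 = £325
  S3–Utica: 20 × £2 = £40
  S3–Fargo: 5 × £14 = £70
Total = 135 + 975 + 60 + 325 + 40 + 70 = £1605.

1605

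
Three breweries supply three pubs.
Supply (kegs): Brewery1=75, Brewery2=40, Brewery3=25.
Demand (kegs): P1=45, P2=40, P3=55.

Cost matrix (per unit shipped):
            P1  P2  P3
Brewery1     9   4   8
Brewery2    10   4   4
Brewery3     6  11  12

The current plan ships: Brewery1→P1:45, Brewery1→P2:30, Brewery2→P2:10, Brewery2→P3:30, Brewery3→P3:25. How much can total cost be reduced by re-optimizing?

Current plan cost = 45·9 + 30·4 + 10·4 + 30·4 + 25·12 = 985.
Optimal plan:
  Brewery1→P1: 20 × 9 = 180
  Brewery1→P2: 40 × 4 = 160
  Brewery1→P3: 15 × 8 = 120
  Brewery2→P3: 40 × 4 = 160
  Brewery3→P1: 25 × 6 = 150
Optimal cost = 770.
Saving = 985 − 770 = 215.

215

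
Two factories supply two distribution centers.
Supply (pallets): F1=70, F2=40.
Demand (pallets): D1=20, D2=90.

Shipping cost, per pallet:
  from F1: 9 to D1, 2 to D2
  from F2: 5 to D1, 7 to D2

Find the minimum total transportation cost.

An optimal shipping plan:
  F1->D2: 70 × 2 = 140
  F2->D1: 20 × 5 = 100
  F2->D2: 20 × 7 = 140
Total = 140 + 100 + 140 = 380.

380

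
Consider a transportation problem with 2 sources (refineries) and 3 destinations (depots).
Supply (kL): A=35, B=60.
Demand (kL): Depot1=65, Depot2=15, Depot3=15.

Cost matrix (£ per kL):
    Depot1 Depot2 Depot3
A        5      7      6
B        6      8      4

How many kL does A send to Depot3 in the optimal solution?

Solving gives:
  A->Depot1: 20 × £5 = £100
  A->Depot2: 15 × £7 = £105
  B->Depot1: 45 × £6 = £270
  B->Depot3: 15 × £4 = £60
Total cost = £535.
The route A→Depot3 is not used.

0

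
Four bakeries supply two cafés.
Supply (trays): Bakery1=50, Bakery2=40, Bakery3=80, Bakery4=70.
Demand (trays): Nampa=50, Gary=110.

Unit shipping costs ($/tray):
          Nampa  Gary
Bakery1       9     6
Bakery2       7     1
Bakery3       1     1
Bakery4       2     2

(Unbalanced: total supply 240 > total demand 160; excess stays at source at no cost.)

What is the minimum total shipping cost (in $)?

Optimal allocation:
  Bakery2–Gary: 40 × $1 = $40
  Bakery3–Nampa: 50 × $1 = $50
  Bakery3–Gary: 30 × $1 = $30
  Bakery4–Gary: 40 × $2 = $80
Total = 40 + 50 + 30 + 80 = $200.
(Supply check: Bakery1 ships 0; Bakery2 ships 40; Bakery3 ships 80; Bakery4 ships 40.)

200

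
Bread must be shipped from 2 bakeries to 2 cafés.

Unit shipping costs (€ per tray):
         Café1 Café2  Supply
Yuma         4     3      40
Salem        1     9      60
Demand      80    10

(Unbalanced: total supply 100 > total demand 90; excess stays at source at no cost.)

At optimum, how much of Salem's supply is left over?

An optimal plan:
  Yuma to Café1: 20 trays
  Yuma to Café2: 10 trays
  Salem to Café1: 60 trays
Total cost = €170.
Salem ships 60 of its 60, leaving 0.

0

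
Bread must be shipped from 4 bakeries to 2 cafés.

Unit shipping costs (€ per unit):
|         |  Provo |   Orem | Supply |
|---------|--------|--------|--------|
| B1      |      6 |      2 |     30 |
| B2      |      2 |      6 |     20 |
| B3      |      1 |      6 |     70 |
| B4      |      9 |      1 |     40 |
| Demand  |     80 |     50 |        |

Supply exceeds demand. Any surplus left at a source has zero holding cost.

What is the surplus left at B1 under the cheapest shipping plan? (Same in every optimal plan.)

An optimal plan:
  B1–Orem: 10 × €2 = €20
  B2–Provo: 10 × €2 = €20
  B3–Provo: 70 × €1 = €70
  B4–Orem: 40 × €1 = €40
Total cost = €150.
B1 ships 10 of its 30, leaving 20.

20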